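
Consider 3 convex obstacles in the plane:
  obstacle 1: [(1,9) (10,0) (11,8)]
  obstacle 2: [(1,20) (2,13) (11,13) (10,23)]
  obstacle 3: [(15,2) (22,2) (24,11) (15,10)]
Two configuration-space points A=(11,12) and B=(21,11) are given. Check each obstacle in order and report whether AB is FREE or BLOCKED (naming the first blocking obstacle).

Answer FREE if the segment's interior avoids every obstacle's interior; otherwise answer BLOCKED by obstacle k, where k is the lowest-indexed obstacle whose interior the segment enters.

Obstacle 1 [(1,9) (10,0) (11,8)]:
  edge (1,9)–(10,0): clear
  edge (10,0)–(11,8): clear
  edge (11,8)–(1,9): clear
  midpoint (16,23/2) outside
  → clear
Obstacle 2 [(1,20) (2,13) (11,13) (10,23)]:
  edge (1,20)–(2,13): clear
  edge (2,13)–(11,13): clear
  edge (11,13)–(10,23): clear
  edge (10,23)–(1,20): clear
  midpoint (16,23/2) outside
  → clear
Obstacle 3 [(15,2) (22,2) (24,11) (15,10)]:
  edge (15,2)–(22,2): clear
  edge (22,2)–(24,11): clear
  edge (24,11)–(15,10): clear
  edge (15,10)–(15,2): clear
  midpoint (16,23/2) outside
  → clear

FREE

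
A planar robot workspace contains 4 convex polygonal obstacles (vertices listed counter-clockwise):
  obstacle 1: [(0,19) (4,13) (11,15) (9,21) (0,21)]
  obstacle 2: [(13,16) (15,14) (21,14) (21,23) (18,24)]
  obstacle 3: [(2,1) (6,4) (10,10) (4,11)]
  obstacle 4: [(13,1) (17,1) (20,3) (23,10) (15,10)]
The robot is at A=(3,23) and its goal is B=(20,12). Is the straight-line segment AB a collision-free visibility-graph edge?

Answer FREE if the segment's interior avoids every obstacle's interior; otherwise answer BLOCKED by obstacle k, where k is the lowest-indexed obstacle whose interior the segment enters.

BLOCKED by obstacle 1

Obstacle 1 [(0,19) (4,13) (11,15) (9,21) (0,21)]:
  edge (0,19)–(4,13): clear
  edge (4,13)–(11,15): clear
  edge (11,15)–(9,21): crosses AB
  edge (9,21)–(0,21): crosses AB
  edge (0,21)–(0,19): clear
  → BLOCKED
Obstacle 2 [(13,16) (15,14) (21,14) (21,23) (18,24)]:
  edge (13,16)–(15,14): clear
  edge (15,14)–(21,14): crosses AB
  edge (21,14)–(21,23): clear
  edge (21,23)–(18,24): clear
  edge (18,24)–(13,16): crosses AB
  → BLOCKED
Obstacle 3 [(2,1) (6,4) (10,10) (4,11)]:
  edge (2,1)–(6,4): clear
  edge (6,4)–(10,10): clear
  edge (10,10)–(4,11): clear
  edge (4,11)–(2,1): clear
  midpoint (23/2,35/2) outside
  → clear
Obstacle 4 [(13,1) (17,1) (20,3) (23,10) (15,10)]:
  edge (13,1)–(17,1): clear
  edge (17,1)–(20,3): clear
  edge (20,3)–(23,10): clear
  edge (23,10)–(15,10): clear
  edge (15,10)–(13,1): clear
  midpoint (23/2,35/2) outside
  → clear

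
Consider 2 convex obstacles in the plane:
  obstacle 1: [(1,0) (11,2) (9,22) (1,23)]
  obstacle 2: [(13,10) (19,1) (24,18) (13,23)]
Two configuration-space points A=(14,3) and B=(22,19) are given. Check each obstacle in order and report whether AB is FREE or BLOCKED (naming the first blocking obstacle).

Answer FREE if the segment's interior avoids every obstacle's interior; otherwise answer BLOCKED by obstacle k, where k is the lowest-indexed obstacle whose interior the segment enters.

BLOCKED by obstacle 2

Obstacle 1 [(1,0) (11,2) (9,22) (1,23)]:
  edge (1,0)–(11,2): clear
  edge (11,2)–(9,22): clear
  edge (9,22)–(1,23): clear
  edge (1,23)–(1,0): clear
  midpoint (18,11) outside
  → clear
Obstacle 2 [(13,10) (19,1) (24,18) (13,23)]:
  edge (13,10)–(19,1): crosses AB
  edge (19,1)–(24,18): clear
  edge (24,18)–(13,23): crosses AB
  edge (13,23)–(13,10): clear
  → BLOCKED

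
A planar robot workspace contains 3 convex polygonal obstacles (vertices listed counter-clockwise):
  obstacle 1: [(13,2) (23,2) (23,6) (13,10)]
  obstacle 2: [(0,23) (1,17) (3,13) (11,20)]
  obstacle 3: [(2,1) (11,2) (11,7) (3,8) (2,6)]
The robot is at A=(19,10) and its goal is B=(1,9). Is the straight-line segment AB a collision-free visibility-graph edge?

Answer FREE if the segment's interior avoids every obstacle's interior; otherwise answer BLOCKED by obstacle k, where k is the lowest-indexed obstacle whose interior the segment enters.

BLOCKED by obstacle 1

Obstacle 1 [(13,2) (23,2) (23,6) (13,10)]:
  edge (13,2)–(23,2): clear
  edge (23,2)–(23,6): clear
  edge (23,6)–(13,10): crosses AB
  edge (13,10)–(13,2): crosses AB
  → BLOCKED
Obstacle 2 [(0,23) (1,17) (3,13) (11,20)]:
  edge (0,23)–(1,17): clear
  edge (1,17)–(3,13): clear
  edge (3,13)–(11,20): clear
  edge (11,20)–(0,23): clear
  midpoint (10,19/2) outside
  → clear
Obstacle 3 [(2,1) (11,2) (11,7) (3,8) (2,6)]:
  edge (2,1)–(11,2): clear
  edge (11,2)–(11,7): clear
  edge (11,7)–(3,8): clear
  edge (3,8)–(2,6): clear
  edge (2,6)–(2,1): clear
  midpoint (10,19/2) outside
  → clear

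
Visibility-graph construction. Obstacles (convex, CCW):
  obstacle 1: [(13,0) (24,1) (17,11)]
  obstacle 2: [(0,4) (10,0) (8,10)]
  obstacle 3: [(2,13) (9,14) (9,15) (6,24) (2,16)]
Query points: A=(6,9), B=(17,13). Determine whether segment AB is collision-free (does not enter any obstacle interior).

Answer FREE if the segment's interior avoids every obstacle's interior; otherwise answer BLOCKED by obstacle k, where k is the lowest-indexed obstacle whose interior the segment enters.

Obstacle 1 [(13,0) (24,1) (17,11)]:
  edge (13,0)–(24,1): clear
  edge (24,1)–(17,11): clear
  edge (17,11)–(13,0): clear
  midpoint (23/2,11) outside
  → clear
Obstacle 2 [(0,4) (10,0) (8,10)]:
  edge (0,4)–(10,0): clear
  edge (10,0)–(8,10): crosses AB
  edge (8,10)–(0,4): crosses AB
  → BLOCKED
Obstacle 3 [(2,13) (9,14) (9,15) (6,24) (2,16)]:
  edge (2,13)–(9,14): clear
  edge (9,14)–(9,15): clear
  edge (9,15)–(6,24): clear
  edge (6,24)–(2,16): clear
  edge (2,16)–(2,13): clear
  midpoint (23/2,11) outside
  → clear

BLOCKED by obstacle 2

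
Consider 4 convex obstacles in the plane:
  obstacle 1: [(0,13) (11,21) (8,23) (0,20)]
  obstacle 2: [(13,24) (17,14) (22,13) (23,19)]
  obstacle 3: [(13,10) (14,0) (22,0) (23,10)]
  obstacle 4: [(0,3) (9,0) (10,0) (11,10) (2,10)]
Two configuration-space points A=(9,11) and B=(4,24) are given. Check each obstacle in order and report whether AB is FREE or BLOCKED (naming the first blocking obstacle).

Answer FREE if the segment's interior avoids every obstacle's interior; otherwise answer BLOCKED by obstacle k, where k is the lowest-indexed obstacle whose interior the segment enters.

BLOCKED by obstacle 1

Obstacle 1 [(0,13) (11,21) (8,23) (0,20)]:
  edge (0,13)–(11,21): crosses AB
  edge (11,21)–(8,23): clear
  edge (8,23)–(0,20): crosses AB
  edge (0,20)–(0,13): clear
  → BLOCKED
Obstacle 2 [(13,24) (17,14) (22,13) (23,19)]:
  edge (13,24)–(17,14): clear
  edge (17,14)–(22,13): clear
  edge (22,13)–(23,19): clear
  edge (23,19)–(13,24): clear
  midpoint (13/2,35/2) outside
  → clear
Obstacle 3 [(13,10) (14,0) (22,0) (23,10)]:
  edge (13,10)–(14,0): clear
  edge (14,0)–(22,0): clear
  edge (22,0)–(23,10): clear
  edge (23,10)–(13,10): clear
  midpoint (13/2,35/2) outside
  → clear
Obstacle 4 [(0,3) (9,0) (10,0) (11,10) (2,10)]:
  edge (0,3)–(9,0): clear
  edge (9,0)–(10,0): clear
  edge (10,0)–(11,10): clear
  edge (11,10)–(2,10): clear
  edge (2,10)–(0,3): clear
  midpoint (13/2,35/2) outside
  → clear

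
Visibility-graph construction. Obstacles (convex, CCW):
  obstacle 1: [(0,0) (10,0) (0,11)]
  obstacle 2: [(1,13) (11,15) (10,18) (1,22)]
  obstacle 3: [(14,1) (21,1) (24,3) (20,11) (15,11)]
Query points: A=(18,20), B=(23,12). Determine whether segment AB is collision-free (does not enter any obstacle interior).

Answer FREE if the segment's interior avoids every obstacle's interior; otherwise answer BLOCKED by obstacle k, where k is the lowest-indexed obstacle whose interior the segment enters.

FREE

Obstacle 1 [(0,0) (10,0) (0,11)]:
  edge (0,0)–(10,0): clear
  edge (10,0)–(0,11): clear
  edge (0,11)–(0,0): clear
  midpoint (41/2,16) outside
  → clear
Obstacle 2 [(1,13) (11,15) (10,18) (1,22)]:
  edge (1,13)–(11,15): clear
  edge (11,15)–(10,18): clear
  edge (10,18)–(1,22): clear
  edge (1,22)–(1,13): clear
  midpoint (41/2,16) outside
  → clear
Obstacle 3 [(14,1) (21,1) (24,3) (20,11) (15,11)]:
  edge (14,1)–(21,1): clear
  edge (21,1)–(24,3): clear
  edge (24,3)–(20,11): clear
  edge (20,11)–(15,11): clear
  edge (15,11)–(14,1): clear
  midpoint (41/2,16) outside
  → clear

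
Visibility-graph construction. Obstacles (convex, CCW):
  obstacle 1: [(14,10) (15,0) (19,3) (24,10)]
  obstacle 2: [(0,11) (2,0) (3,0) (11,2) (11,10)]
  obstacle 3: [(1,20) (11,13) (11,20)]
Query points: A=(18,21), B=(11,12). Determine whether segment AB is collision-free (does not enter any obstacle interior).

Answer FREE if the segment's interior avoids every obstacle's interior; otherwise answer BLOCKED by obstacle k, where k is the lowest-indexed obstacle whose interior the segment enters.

Obstacle 1 [(14,10) (15,0) (19,3) (24,10)]:
  edge (14,10)–(15,0): clear
  edge (15,0)–(19,3): clear
  edge (19,3)–(24,10): clear
  edge (24,10)–(14,10): clear
  midpoint (29/2,33/2) outside
  → clear
Obstacle 2 [(0,11) (2,0) (3,0) (11,2) (11,10)]:
  edge (0,11)–(2,0): clear
  edge (2,0)–(3,0): clear
  edge (3,0)–(11,2): clear
  edge (11,2)–(11,10): clear
  edge (11,10)–(0,11): clear
  midpoint (29/2,33/2) outside
  → clear
Obstacle 3 [(1,20) (11,13) (11,20)]:
  edge (1,20)–(11,13): clear
  edge (11,13)–(11,20): clear
  edge (11,20)–(1,20): clear
  midpoint (29/2,33/2) outside
  → clear

FREE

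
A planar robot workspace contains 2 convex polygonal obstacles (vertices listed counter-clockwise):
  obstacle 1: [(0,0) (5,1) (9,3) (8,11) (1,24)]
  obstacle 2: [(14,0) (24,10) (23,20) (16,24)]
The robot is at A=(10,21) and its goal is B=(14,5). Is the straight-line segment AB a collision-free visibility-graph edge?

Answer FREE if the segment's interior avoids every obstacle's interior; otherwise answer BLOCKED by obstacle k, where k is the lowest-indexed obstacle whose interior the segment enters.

Obstacle 1 [(0,0) (5,1) (9,3) (8,11) (1,24)]:
  edge (0,0)–(5,1): clear
  edge (5,1)–(9,3): clear
  edge (9,3)–(8,11): clear
  edge (8,11)–(1,24): clear
  edge (1,24)–(0,0): clear
  midpoint (12,13) outside
  → clear
Obstacle 2 [(14,0) (24,10) (23,20) (16,24)]:
  edge (14,0)–(24,10): clear
  edge (24,10)–(23,20): clear
  edge (23,20)–(16,24): clear
  edge (16,24)–(14,0): clear
  midpoint (12,13) outside
  → clear

FREE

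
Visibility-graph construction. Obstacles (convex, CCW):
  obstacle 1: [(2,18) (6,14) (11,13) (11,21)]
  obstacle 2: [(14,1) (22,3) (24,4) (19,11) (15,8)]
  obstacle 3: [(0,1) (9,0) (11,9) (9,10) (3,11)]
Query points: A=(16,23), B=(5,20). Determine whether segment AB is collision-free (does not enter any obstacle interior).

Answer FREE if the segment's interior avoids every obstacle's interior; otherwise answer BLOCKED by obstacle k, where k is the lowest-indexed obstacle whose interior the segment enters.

Obstacle 1 [(2,18) (6,14) (11,13) (11,21)]:
  edge (2,18)–(6,14): clear
  edge (6,14)–(11,13): clear
  edge (11,13)–(11,21): clear
  edge (11,21)–(2,18): clear
  midpoint (21/2,43/2) outside
  → clear
Obstacle 2 [(14,1) (22,3) (24,4) (19,11) (15,8)]:
  edge (14,1)–(22,3): clear
  edge (22,3)–(24,4): clear
  edge (24,4)–(19,11): clear
  edge (19,11)–(15,8): clear
  edge (15,8)–(14,1): clear
  midpoint (21/2,43/2) outside
  → clear
Obstacle 3 [(0,1) (9,0) (11,9) (9,10) (3,11)]:
  edge (0,1)–(9,0): clear
  edge (9,0)–(11,9): clear
  edge (11,9)–(9,10): clear
  edge (9,10)–(3,11): clear
  edge (3,11)–(0,1): clear
  midpoint (21/2,43/2) outside
  → clear

FREE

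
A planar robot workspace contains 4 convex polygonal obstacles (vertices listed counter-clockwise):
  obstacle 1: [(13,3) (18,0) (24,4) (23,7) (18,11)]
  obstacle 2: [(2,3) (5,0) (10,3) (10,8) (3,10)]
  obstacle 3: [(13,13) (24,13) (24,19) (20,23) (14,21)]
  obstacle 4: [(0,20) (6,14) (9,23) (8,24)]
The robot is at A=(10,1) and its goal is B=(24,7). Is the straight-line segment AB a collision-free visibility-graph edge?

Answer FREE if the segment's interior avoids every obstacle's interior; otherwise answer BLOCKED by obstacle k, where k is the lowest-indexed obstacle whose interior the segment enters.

Obstacle 1 [(13,3) (18,0) (24,4) (23,7) (18,11)]:
  edge (13,3)–(18,0): crosses AB
  edge (18,0)–(24,4): clear
  edge (24,4)–(23,7): crosses AB
  edge (23,7)–(18,11): clear
  edge (18,11)–(13,3): clear
  → BLOCKED
Obstacle 2 [(2,3) (5,0) (10,3) (10,8) (3,10)]:
  edge (2,3)–(5,0): clear
  edge (5,0)–(10,3): clear
  edge (10,3)–(10,8): clear
  edge (10,8)–(3,10): clear
  edge (3,10)–(2,3): clear
  midpoint (17,4) outside
  → clear
Obstacle 3 [(13,13) (24,13) (24,19) (20,23) (14,21)]:
  edge (13,13)–(24,13): clear
  edge (24,13)–(24,19): clear
  edge (24,19)–(20,23): clear
  edge (20,23)–(14,21): clear
  edge (14,21)–(13,13): clear
  midpoint (17,4) outside
  → clear
Obstacle 4 [(0,20) (6,14) (9,23) (8,24)]:
  edge (0,20)–(6,14): clear
  edge (6,14)–(9,23): clear
  edge (9,23)–(8,24): clear
  edge (8,24)–(0,20): clear
  midpoint (17,4) outside
  → clear

BLOCKED by obstacle 1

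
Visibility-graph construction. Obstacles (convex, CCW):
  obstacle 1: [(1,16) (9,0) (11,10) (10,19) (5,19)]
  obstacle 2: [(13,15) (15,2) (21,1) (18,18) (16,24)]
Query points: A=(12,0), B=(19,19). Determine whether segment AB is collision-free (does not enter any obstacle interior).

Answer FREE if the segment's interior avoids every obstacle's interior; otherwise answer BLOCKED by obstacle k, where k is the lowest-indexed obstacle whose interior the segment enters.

BLOCKED by obstacle 2

Obstacle 1 [(1,16) (9,0) (11,10) (10,19) (5,19)]:
  edge (1,16)–(9,0): clear
  edge (9,0)–(11,10): clear
  edge (11,10)–(10,19): clear
  edge (10,19)–(5,19): clear
  edge (5,19)–(1,16): clear
  midpoint (31/2,19/2) outside
  → clear
Obstacle 2 [(13,15) (15,2) (21,1) (18,18) (16,24)]:
  edge (13,15)–(15,2): crosses AB
  edge (15,2)–(21,1): clear
  edge (21,1)–(18,18): crosses AB
  edge (18,18)–(16,24): clear
  edge (16,24)–(13,15): clear
  → BLOCKED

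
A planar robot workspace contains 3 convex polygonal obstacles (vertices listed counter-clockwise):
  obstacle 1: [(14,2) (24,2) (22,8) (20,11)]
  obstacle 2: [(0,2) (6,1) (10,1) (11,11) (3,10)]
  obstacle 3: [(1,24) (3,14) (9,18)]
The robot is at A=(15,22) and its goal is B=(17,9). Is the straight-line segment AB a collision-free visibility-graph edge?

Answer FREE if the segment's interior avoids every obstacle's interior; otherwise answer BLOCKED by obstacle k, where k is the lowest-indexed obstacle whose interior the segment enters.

FREE

Obstacle 1 [(14,2) (24,2) (22,8) (20,11)]:
  edge (14,2)–(24,2): clear
  edge (24,2)–(22,8): clear
  edge (22,8)–(20,11): clear
  edge (20,11)–(14,2): clear
  midpoint (16,31/2) outside
  → clear
Obstacle 2 [(0,2) (6,1) (10,1) (11,11) (3,10)]:
  edge (0,2)–(6,1): clear
  edge (6,1)–(10,1): clear
  edge (10,1)–(11,11): clear
  edge (11,11)–(3,10): clear
  edge (3,10)–(0,2): clear
  midpoint (16,31/2) outside
  → clear
Obstacle 3 [(1,24) (3,14) (9,18)]:
  edge (1,24)–(3,14): clear
  edge (3,14)–(9,18): clear
  edge (9,18)–(1,24): clear
  midpoint (16,31/2) outside
  → clear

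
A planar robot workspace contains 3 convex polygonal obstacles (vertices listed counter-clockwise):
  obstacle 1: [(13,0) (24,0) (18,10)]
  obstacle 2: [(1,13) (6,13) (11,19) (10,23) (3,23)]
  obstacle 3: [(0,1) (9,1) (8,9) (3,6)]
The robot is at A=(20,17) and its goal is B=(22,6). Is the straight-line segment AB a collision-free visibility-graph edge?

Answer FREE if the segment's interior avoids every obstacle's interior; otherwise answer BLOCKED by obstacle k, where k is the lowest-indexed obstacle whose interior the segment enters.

FREE

Obstacle 1 [(13,0) (24,0) (18,10)]:
  edge (13,0)–(24,0): clear
  edge (24,0)–(18,10): clear
  edge (18,10)–(13,0): clear
  midpoint (21,23/2) outside
  → clear
Obstacle 2 [(1,13) (6,13) (11,19) (10,23) (3,23)]:
  edge (1,13)–(6,13): clear
  edge (6,13)–(11,19): clear
  edge (11,19)–(10,23): clear
  edge (10,23)–(3,23): clear
  edge (3,23)–(1,13): clear
  midpoint (21,23/2) outside
  → clear
Obstacle 3 [(0,1) (9,1) (8,9) (3,6)]:
  edge (0,1)–(9,1): clear
  edge (9,1)–(8,9): clear
  edge (8,9)–(3,6): clear
  edge (3,6)–(0,1): clear
  midpoint (21,23/2) outside
  → clear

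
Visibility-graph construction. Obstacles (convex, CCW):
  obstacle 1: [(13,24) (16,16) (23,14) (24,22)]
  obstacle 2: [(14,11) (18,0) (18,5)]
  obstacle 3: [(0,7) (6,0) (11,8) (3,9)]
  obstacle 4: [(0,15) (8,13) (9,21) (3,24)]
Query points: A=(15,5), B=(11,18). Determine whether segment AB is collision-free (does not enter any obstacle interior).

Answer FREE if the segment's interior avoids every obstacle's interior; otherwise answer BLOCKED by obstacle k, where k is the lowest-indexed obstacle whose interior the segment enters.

FREE

Obstacle 1 [(13,24) (16,16) (23,14) (24,22)]:
  edge (13,24)–(16,16): clear
  edge (16,16)–(23,14): clear
  edge (23,14)–(24,22): clear
  edge (24,22)–(13,24): clear
  midpoint (13,23/2) outside
  → clear
Obstacle 2 [(14,11) (18,0) (18,5)]:
  edge (14,11)–(18,0): clear
  edge (18,0)–(18,5): clear
  edge (18,5)–(14,11): clear
  midpoint (13,23/2) outside
  → clear
Obstacle 3 [(0,7) (6,0) (11,8) (3,9)]:
  edge (0,7)–(6,0): clear
  edge (6,0)–(11,8): clear
  edge (11,8)–(3,9): clear
  edge (3,9)–(0,7): clear
  midpoint (13,23/2) outside
  → clear
Obstacle 4 [(0,15) (8,13) (9,21) (3,24)]:
  edge (0,15)–(8,13): clear
  edge (8,13)–(9,21): clear
  edge (9,21)–(3,24): clear
  edge (3,24)–(0,15): clear
  midpoint (13,23/2) outside
  → clear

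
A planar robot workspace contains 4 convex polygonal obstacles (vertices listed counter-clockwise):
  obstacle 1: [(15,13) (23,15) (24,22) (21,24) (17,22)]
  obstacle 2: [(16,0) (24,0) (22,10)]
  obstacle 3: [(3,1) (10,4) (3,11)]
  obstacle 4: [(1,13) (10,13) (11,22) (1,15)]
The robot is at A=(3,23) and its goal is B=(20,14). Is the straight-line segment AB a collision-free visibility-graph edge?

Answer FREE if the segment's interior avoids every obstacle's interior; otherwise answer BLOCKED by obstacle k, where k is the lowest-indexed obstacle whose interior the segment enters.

Obstacle 1 [(15,13) (23,15) (24,22) (21,24) (17,22)]:
  edge (15,13)–(23,15): crosses AB
  edge (23,15)–(24,22): clear
  edge (24,22)–(21,24): clear
  edge (21,24)–(17,22): clear
  edge (17,22)–(15,13): crosses AB
  → BLOCKED
Obstacle 2 [(16,0) (24,0) (22,10)]:
  edge (16,0)–(24,0): clear
  edge (24,0)–(22,10): clear
  edge (22,10)–(16,0): clear
  midpoint (23/2,37/2) outside
  → clear
Obstacle 3 [(3,1) (10,4) (3,11)]:
  edge (3,1)–(10,4): clear
  edge (10,4)–(3,11): clear
  edge (3,11)–(3,1): clear
  midpoint (23/2,37/2) outside
  → clear
Obstacle 4 [(1,13) (10,13) (11,22) (1,15)]:
  edge (1,13)–(10,13): clear
  edge (10,13)–(11,22): crosses AB
  edge (11,22)–(1,15): crosses AB
  edge (1,15)–(1,13): clear
  → BLOCKED

BLOCKED by obstacle 1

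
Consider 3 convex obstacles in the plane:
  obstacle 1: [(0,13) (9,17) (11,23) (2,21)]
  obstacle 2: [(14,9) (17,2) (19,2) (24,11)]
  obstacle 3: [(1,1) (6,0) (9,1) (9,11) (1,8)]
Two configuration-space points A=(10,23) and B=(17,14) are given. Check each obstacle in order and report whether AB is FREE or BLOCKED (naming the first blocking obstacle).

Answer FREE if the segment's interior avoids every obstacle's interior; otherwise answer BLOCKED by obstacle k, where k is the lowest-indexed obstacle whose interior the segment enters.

BLOCKED by obstacle 1

Obstacle 1 [(0,13) (9,17) (11,23) (2,21)]:
  edge (0,13)–(9,17): clear
  edge (9,17)–(11,23): crosses AB
  edge (11,23)–(2,21): crosses AB
  edge (2,21)–(0,13): clear
  → BLOCKED
Obstacle 2 [(14,9) (17,2) (19,2) (24,11)]:
  edge (14,9)–(17,2): clear
  edge (17,2)–(19,2): clear
  edge (19,2)–(24,11): clear
  edge (24,11)–(14,9): clear
  midpoint (27/2,37/2) outside
  → clear
Obstacle 3 [(1,1) (6,0) (9,1) (9,11) (1,8)]:
  edge (1,1)–(6,0): clear
  edge (6,0)–(9,1): clear
  edge (9,1)–(9,11): clear
  edge (9,11)–(1,8): clear
  edge (1,8)–(1,1): clear
  midpoint (27/2,37/2) outside
  → clear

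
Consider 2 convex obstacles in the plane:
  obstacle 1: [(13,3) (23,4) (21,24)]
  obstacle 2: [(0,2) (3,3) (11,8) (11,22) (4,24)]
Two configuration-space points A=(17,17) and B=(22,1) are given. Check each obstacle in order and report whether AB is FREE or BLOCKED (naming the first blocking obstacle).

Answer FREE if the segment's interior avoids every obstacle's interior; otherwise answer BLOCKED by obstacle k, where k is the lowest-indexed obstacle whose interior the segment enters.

Obstacle 1 [(13,3) (23,4) (21,24)]:
  edge (13,3)–(23,4): crosses AB
  edge (23,4)–(21,24): clear
  edge (21,24)–(13,3): crosses AB
  → BLOCKED
Obstacle 2 [(0,2) (3,3) (11,8) (11,22) (4,24)]:
  edge (0,2)–(3,3): clear
  edge (3,3)–(11,8): clear
  edge (11,8)–(11,22): clear
  edge (11,22)–(4,24): clear
  edge (4,24)–(0,2): clear
  midpoint (39/2,9) outside
  → clear

BLOCKED by obstacle 1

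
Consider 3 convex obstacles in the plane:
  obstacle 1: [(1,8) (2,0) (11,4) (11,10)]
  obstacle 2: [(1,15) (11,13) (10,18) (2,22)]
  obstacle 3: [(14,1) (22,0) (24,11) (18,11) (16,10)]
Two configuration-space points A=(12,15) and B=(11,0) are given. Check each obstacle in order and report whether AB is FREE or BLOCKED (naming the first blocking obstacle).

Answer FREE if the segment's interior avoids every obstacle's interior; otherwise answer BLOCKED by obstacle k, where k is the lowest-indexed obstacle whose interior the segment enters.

FREE

Obstacle 1 [(1,8) (2,0) (11,4) (11,10)]:
  edge (1,8)–(2,0): clear
  edge (2,0)–(11,4): clear
  edge (11,4)–(11,10): clear
  edge (11,10)–(1,8): clear
  midpoint (23/2,15/2) outside
  → clear
Obstacle 2 [(1,15) (11,13) (10,18) (2,22)]:
  edge (1,15)–(11,13): clear
  edge (11,13)–(10,18): clear
  edge (10,18)–(2,22): clear
  edge (2,22)–(1,15): clear
  midpoint (23/2,15/2) outside
  → clear
Obstacle 3 [(14,1) (22,0) (24,11) (18,11) (16,10)]:
  edge (14,1)–(22,0): clear
  edge (22,0)–(24,11): clear
  edge (24,11)–(18,11): clear
  edge (18,11)–(16,10): clear
  edge (16,10)–(14,1): clear
  midpoint (23/2,15/2) outside
  → clear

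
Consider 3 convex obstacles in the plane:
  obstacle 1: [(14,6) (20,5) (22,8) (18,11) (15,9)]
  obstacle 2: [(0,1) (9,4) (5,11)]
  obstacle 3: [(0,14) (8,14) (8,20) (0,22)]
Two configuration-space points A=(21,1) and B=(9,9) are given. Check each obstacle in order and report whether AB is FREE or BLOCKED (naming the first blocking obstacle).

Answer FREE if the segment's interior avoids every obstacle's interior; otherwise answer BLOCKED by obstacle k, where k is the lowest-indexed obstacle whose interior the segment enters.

FREE

Obstacle 1 [(14,6) (20,5) (22,8) (18,11) (15,9)]:
  edge (14,6)–(20,5): clear
  edge (20,5)–(22,8): clear
  edge (22,8)–(18,11): clear
  edge (18,11)–(15,9): clear
  edge (15,9)–(14,6): clear
  midpoint (15,5) outside
  → clear
Obstacle 2 [(0,1) (9,4) (5,11)]:
  edge (0,1)–(9,4): clear
  edge (9,4)–(5,11): clear
  edge (5,11)–(0,1): clear
  midpoint (15,5) outside
  → clear
Obstacle 3 [(0,14) (8,14) (8,20) (0,22)]:
  edge (0,14)–(8,14): clear
  edge (8,14)–(8,20): clear
  edge (8,20)–(0,22): clear
  edge (0,22)–(0,14): clear
  midpoint (15,5) outside
  → clear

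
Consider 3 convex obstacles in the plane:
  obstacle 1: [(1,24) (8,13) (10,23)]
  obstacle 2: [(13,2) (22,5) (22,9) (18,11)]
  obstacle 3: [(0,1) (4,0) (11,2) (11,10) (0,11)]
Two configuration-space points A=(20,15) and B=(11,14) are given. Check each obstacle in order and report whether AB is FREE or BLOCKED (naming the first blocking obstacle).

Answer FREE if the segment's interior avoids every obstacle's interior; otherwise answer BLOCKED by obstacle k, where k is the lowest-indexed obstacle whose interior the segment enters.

Obstacle 1 [(1,24) (8,13) (10,23)]:
  edge (1,24)–(8,13): clear
  edge (8,13)–(10,23): clear
  edge (10,23)–(1,24): clear
  midpoint (31/2,29/2) outside
  → clear
Obstacle 2 [(13,2) (22,5) (22,9) (18,11)]:
  edge (13,2)–(22,5): clear
  edge (22,5)–(22,9): clear
  edge (22,9)–(18,11): clear
  edge (18,11)–(13,2): clear
  midpoint (31/2,29/2) outside
  → clear
Obstacle 3 [(0,1) (4,0) (11,2) (11,10) (0,11)]:
  edge (0,1)–(4,0): clear
  edge (4,0)–(11,2): clear
  edge (11,2)–(11,10): clear
  edge (11,10)–(0,11): clear
  edge (0,11)–(0,1): clear
  midpoint (31/2,29/2) outside
  → clear

FREE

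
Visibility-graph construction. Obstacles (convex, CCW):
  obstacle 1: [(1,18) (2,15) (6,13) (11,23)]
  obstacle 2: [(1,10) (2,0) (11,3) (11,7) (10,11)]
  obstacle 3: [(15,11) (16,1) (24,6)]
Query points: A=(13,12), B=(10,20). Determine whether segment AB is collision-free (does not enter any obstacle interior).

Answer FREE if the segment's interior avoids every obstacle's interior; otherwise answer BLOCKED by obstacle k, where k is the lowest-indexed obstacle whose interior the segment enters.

FREE

Obstacle 1 [(1,18) (2,15) (6,13) (11,23)]:
  edge (1,18)–(2,15): clear
  edge (2,15)–(6,13): clear
  edge (6,13)–(11,23): clear
  edge (11,23)–(1,18): clear
  midpoint (23/2,16) outside
  → clear
Obstacle 2 [(1,10) (2,0) (11,3) (11,7) (10,11)]:
  edge (1,10)–(2,0): clear
  edge (2,0)–(11,3): clear
  edge (11,3)–(11,7): clear
  edge (11,7)–(10,11): clear
  edge (10,11)–(1,10): clear
  midpoint (23/2,16) outside
  → clear
Obstacle 3 [(15,11) (16,1) (24,6)]:
  edge (15,11)–(16,1): clear
  edge (16,1)–(24,6): clear
  edge (24,6)–(15,11): clear
  midpoint (23/2,16) outside
  → clear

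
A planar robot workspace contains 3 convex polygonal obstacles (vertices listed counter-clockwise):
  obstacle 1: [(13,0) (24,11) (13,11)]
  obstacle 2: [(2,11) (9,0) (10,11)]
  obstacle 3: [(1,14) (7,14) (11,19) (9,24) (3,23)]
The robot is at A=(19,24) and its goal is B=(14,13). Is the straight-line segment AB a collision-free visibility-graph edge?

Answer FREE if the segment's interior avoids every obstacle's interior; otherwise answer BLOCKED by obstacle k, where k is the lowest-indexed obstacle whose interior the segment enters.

FREE

Obstacle 1 [(13,0) (24,11) (13,11)]:
  edge (13,0)–(24,11): clear
  edge (24,11)–(13,11): clear
  edge (13,11)–(13,0): clear
  midpoint (33/2,37/2) outside
  → clear
Obstacle 2 [(2,11) (9,0) (10,11)]:
  edge (2,11)–(9,0): clear
  edge (9,0)–(10,11): clear
  edge (10,11)–(2,11): clear
  midpoint (33/2,37/2) outside
  → clear
Obstacle 3 [(1,14) (7,14) (11,19) (9,24) (3,23)]:
  edge (1,14)–(7,14): clear
  edge (7,14)–(11,19): clear
  edge (11,19)–(9,24): clear
  edge (9,24)–(3,23): clear
  edge (3,23)–(1,14): clear
  midpoint (33/2,37/2) outside
  → clear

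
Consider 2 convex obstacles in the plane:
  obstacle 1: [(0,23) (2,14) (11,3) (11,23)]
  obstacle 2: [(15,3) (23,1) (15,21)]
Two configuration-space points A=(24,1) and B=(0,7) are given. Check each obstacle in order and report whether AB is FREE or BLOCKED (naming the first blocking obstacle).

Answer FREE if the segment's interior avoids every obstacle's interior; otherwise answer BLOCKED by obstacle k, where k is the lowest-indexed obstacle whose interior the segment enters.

Obstacle 1 [(0,23) (2,14) (11,3) (11,23)]:
  edge (0,23)–(2,14): clear
  edge (2,14)–(11,3): crosses AB
  edge (11,3)–(11,23): crosses AB
  edge (11,23)–(0,23): clear
  → BLOCKED
Obstacle 2 [(15,3) (23,1) (15,21)]:
  edge (15,3)–(23,1): clear
  edge (23,1)–(15,21): crosses AB
  edge (15,21)–(15,3): crosses AB
  → BLOCKED

BLOCKED by obstacle 1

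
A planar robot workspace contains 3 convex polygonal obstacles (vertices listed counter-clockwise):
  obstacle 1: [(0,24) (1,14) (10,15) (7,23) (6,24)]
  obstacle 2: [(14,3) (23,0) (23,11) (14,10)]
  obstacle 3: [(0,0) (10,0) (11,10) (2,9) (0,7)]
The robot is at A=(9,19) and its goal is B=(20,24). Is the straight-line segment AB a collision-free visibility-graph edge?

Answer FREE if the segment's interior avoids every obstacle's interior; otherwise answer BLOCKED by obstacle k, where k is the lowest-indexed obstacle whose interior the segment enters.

Obstacle 1 [(0,24) (1,14) (10,15) (7,23) (6,24)]:
  edge (0,24)–(1,14): clear
  edge (1,14)–(10,15): clear
  edge (10,15)–(7,23): clear
  edge (7,23)–(6,24): clear
  edge (6,24)–(0,24): clear
  midpoint (29/2,43/2) outside
  → clear
Obstacle 2 [(14,3) (23,0) (23,11) (14,10)]:
  edge (14,3)–(23,0): clear
  edge (23,0)–(23,11): clear
  edge (23,11)–(14,10): clear
  edge (14,10)–(14,3): clear
  midpoint (29/2,43/2) outside
  → clear
Obstacle 3 [(0,0) (10,0) (11,10) (2,9) (0,7)]:
  edge (0,0)–(10,0): clear
  edge (10,0)–(11,10): clear
  edge (11,10)–(2,9): clear
  edge (2,9)–(0,7): clear
  edge (0,7)–(0,0): clear
  midpoint (29/2,43/2) outside
  → clear

FREE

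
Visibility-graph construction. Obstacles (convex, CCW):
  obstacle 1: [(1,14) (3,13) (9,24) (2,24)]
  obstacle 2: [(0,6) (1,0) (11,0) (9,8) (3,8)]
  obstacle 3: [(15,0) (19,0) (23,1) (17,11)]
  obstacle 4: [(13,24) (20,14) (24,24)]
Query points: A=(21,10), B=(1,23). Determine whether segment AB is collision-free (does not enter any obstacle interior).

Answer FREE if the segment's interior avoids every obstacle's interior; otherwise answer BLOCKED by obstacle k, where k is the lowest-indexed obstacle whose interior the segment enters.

BLOCKED by obstacle 1

Obstacle 1 [(1,14) (3,13) (9,24) (2,24)]:
  edge (1,14)–(3,13): clear
  edge (3,13)–(9,24): crosses AB
  edge (9,24)–(2,24): clear
  edge (2,24)–(1,14): crosses AB
  → BLOCKED
Obstacle 2 [(0,6) (1,0) (11,0) (9,8) (3,8)]:
  edge (0,6)–(1,0): clear
  edge (1,0)–(11,0): clear
  edge (11,0)–(9,8): clear
  edge (9,8)–(3,8): clear
  edge (3,8)–(0,6): clear
  midpoint (11,33/2) outside
  → clear
Obstacle 3 [(15,0) (19,0) (23,1) (17,11)]:
  edge (15,0)–(19,0): clear
  edge (19,0)–(23,1): clear
  edge (23,1)–(17,11): clear
  edge (17,11)–(15,0): clear
  midpoint (11,33/2) outside
  → clear
Obstacle 4 [(13,24) (20,14) (24,24)]:
  edge (13,24)–(20,14): clear
  edge (20,14)–(24,24): clear
  edge (24,24)–(13,24): clear
  midpoint (11,33/2) outside
  → clear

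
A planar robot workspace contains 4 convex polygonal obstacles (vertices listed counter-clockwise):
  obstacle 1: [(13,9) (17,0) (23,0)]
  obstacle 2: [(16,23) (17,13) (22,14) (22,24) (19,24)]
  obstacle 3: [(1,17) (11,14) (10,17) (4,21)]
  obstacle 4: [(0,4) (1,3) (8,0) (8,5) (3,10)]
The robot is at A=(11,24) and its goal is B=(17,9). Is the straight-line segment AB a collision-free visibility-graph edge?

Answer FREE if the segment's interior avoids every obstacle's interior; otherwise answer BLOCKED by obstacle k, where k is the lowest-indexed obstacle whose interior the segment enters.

FREE

Obstacle 1 [(13,9) (17,0) (23,0)]:
  edge (13,9)–(17,0): clear
  edge (17,0)–(23,0): clear
  edge (23,0)–(13,9): clear
  midpoint (14,33/2) outside
  → clear
Obstacle 2 [(16,23) (17,13) (22,14) (22,24) (19,24)]:
  edge (16,23)–(17,13): clear
  edge (17,13)–(22,14): clear
  edge (22,14)–(22,24): clear
  edge (22,24)–(19,24): clear
  edge (19,24)–(16,23): clear
  midpoint (14,33/2) outside
  → clear
Obstacle 3 [(1,17) (11,14) (10,17) (4,21)]:
  edge (1,17)–(11,14): clear
  edge (11,14)–(10,17): clear
  edge (10,17)–(4,21): clear
  edge (4,21)–(1,17): clear
  midpoint (14,33/2) outside
  → clear
Obstacle 4 [(0,4) (1,3) (8,0) (8,5) (3,10)]:
  edge (0,4)–(1,3): clear
  edge (1,3)–(8,0): clear
  edge (8,0)–(8,5): clear
  edge (8,5)–(3,10): clear
  edge (3,10)–(0,4): clear
  midpoint (14,33/2) outside
  → clear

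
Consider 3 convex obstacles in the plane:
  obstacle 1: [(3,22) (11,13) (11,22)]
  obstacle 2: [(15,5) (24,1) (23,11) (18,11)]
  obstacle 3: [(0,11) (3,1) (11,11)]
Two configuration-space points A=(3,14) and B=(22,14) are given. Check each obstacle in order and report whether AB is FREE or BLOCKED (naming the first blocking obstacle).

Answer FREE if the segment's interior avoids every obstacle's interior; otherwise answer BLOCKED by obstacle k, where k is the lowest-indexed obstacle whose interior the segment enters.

BLOCKED by obstacle 1

Obstacle 1 [(3,22) (11,13) (11,22)]:
  edge (3,22)–(11,13): crosses AB
  edge (11,13)–(11,22): crosses AB
  edge (11,22)–(3,22): clear
  → BLOCKED
Obstacle 2 [(15,5) (24,1) (23,11) (18,11)]:
  edge (15,5)–(24,1): clear
  edge (24,1)–(23,11): clear
  edge (23,11)–(18,11): clear
  edge (18,11)–(15,5): clear
  midpoint (25/2,14) outside
  → clear
Obstacle 3 [(0,11) (3,1) (11,11)]:
  edge (0,11)–(3,1): clear
  edge (3,1)–(11,11): clear
  edge (11,11)–(0,11): clear
  midpoint (25/2,14) outside
  → clear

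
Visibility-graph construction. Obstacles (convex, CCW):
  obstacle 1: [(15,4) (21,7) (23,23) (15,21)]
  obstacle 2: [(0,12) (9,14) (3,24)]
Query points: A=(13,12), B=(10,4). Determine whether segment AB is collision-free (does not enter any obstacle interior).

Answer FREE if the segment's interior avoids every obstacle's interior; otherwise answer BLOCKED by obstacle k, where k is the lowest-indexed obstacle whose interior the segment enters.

Obstacle 1 [(15,4) (21,7) (23,23) (15,21)]:
  edge (15,4)–(21,7): clear
  edge (21,7)–(23,23): clear
  edge (23,23)–(15,21): clear
  edge (15,21)–(15,4): clear
  midpoint (23/2,8) outside
  → clear
Obstacle 2 [(0,12) (9,14) (3,24)]:
  edge (0,12)–(9,14): clear
  edge (9,14)–(3,24): clear
  edge (3,24)–(0,12): clear
  midpoint (23/2,8) outside
  → clear

FREE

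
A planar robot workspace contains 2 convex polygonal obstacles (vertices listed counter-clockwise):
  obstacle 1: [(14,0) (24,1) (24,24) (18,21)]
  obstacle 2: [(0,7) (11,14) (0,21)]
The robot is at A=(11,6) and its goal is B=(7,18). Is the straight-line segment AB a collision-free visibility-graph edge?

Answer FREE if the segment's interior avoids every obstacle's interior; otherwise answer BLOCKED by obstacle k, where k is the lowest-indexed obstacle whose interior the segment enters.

BLOCKED by obstacle 2

Obstacle 1 [(14,0) (24,1) (24,24) (18,21)]:
  edge (14,0)–(24,1): clear
  edge (24,1)–(24,24): clear
  edge (24,24)–(18,21): clear
  edge (18,21)–(14,0): clear
  midpoint (9,12) outside
  → clear
Obstacle 2 [(0,7) (11,14) (0,21)]:
  edge (0,7)–(11,14): crosses AB
  edge (11,14)–(0,21): crosses AB
  edge (0,21)–(0,7): clear
  → BLOCKED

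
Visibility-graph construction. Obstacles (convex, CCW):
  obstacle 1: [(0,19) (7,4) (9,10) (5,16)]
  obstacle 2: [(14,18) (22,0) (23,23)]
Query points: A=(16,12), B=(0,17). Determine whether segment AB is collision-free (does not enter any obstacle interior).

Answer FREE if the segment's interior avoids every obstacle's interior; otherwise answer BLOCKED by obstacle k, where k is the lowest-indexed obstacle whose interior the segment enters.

BLOCKED by obstacle 1

Obstacle 1 [(0,19) (7,4) (9,10) (5,16)]:
  edge (0,19)–(7,4): crosses AB
  edge (7,4)–(9,10): clear
  edge (9,10)–(5,16): crosses AB
  edge (5,16)–(0,19): clear
  → BLOCKED
Obstacle 2 [(14,18) (22,0) (23,23)]:
  edge (14,18)–(22,0): clear
  edge (22,0)–(23,23): clear
  edge (23,23)–(14,18): clear
  midpoint (8,29/2) outside
  → clear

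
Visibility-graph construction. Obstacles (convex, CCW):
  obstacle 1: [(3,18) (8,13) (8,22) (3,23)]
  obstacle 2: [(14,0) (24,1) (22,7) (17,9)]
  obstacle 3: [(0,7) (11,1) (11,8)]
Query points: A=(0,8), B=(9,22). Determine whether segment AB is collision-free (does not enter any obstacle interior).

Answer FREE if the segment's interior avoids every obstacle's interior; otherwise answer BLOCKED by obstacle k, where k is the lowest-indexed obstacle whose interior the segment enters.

Obstacle 1 [(3,18) (8,13) (8,22) (3,23)]:
  edge (3,18)–(8,13): crosses AB
  edge (8,13)–(8,22): crosses AB
  edge (8,22)–(3,23): clear
  edge (3,23)–(3,18): clear
  → BLOCKED
Obstacle 2 [(14,0) (24,1) (22,7) (17,9)]:
  edge (14,0)–(24,1): clear
  edge (24,1)–(22,7): clear
  edge (22,7)–(17,9): clear
  edge (17,9)–(14,0): clear
  midpoint (9/2,15) outside
  → clear
Obstacle 3 [(0,7) (11,1) (11,8)]:
  edge (0,7)–(11,1): clear
  edge (11,1)–(11,8): clear
  edge (11,8)–(0,7): clear
  midpoint (9/2,15) outside
  → clear

BLOCKED by obstacle 1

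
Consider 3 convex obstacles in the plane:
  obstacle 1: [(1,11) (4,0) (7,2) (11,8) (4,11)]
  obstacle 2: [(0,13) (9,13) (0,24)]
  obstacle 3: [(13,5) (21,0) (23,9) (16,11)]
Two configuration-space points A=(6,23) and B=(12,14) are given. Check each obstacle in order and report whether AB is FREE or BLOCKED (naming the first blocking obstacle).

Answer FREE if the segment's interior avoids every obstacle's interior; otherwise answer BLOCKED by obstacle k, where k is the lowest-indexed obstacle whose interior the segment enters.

Obstacle 1 [(1,11) (4,0) (7,2) (11,8) (4,11)]:
  edge (1,11)–(4,0): clear
  edge (4,0)–(7,2): clear
  edge (7,2)–(11,8): clear
  edge (11,8)–(4,11): clear
  edge (4,11)–(1,11): clear
  midpoint (9,37/2) outside
  → clear
Obstacle 2 [(0,13) (9,13) (0,24)]:
  edge (0,13)–(9,13): clear
  edge (9,13)–(0,24): clear
  edge (0,24)–(0,13): clear
  midpoint (9,37/2) outside
  → clear
Obstacle 3 [(13,5) (21,0) (23,9) (16,11)]:
  edge (13,5)–(21,0): clear
  edge (21,0)–(23,9): clear
  edge (23,9)–(16,11): clear
  edge (16,11)–(13,5): clear
  midpoint (9,37/2) outside
  → clear

FREE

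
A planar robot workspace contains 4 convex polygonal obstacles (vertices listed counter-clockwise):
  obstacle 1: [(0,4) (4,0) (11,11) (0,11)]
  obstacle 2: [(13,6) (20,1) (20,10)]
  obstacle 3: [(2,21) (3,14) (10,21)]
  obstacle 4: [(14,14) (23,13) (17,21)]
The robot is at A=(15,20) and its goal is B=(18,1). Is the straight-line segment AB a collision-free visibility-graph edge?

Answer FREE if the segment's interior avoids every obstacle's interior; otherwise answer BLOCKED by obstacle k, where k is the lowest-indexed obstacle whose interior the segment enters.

Obstacle 1 [(0,4) (4,0) (11,11) (0,11)]:
  edge (0,4)–(4,0): clear
  edge (4,0)–(11,11): clear
  edge (11,11)–(0,11): clear
  edge (0,11)–(0,4): clear
  midpoint (33/2,21/2) outside
  → clear
Obstacle 2 [(13,6) (20,1) (20,10)]:
  edge (13,6)–(20,1): crosses AB
  edge (20,1)–(20,10): clear
  edge (20,10)–(13,6): crosses AB
  → BLOCKED
Obstacle 3 [(2,21) (3,14) (10,21)]:
  edge (2,21)–(3,14): clear
  edge (3,14)–(10,21): clear
  edge (10,21)–(2,21): clear
  midpoint (33/2,21/2) outside
  → clear
Obstacle 4 [(14,14) (23,13) (17,21)]:
  edge (14,14)–(23,13): crosses AB
  edge (23,13)–(17,21): clear
  edge (17,21)–(14,14): crosses AB
  → BLOCKED

BLOCKED by obstacle 2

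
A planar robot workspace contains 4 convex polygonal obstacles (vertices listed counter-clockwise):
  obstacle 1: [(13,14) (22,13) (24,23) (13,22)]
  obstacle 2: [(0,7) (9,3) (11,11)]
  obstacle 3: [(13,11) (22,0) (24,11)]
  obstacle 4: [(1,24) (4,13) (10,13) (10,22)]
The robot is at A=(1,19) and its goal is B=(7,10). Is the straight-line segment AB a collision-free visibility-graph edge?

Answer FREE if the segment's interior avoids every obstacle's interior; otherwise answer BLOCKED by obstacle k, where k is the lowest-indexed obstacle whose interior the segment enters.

Obstacle 1 [(13,14) (22,13) (24,23) (13,22)]:
  edge (13,14)–(22,13): clear
  edge (22,13)–(24,23): clear
  edge (24,23)–(13,22): clear
  edge (13,22)–(13,14): clear
  midpoint (4,29/2) outside
  → clear
Obstacle 2 [(0,7) (9,3) (11,11)]:
  edge (0,7)–(9,3): clear
  edge (9,3)–(11,11): clear
  edge (11,11)–(0,7): clear
  midpoint (4,29/2) outside
  → clear
Obstacle 3 [(13,11) (22,0) (24,11)]:
  edge (13,11)–(22,0): clear
  edge (22,0)–(24,11): clear
  edge (24,11)–(13,11): clear
  midpoint (4,29/2) outside
  → clear
Obstacle 4 [(1,24) (4,13) (10,13) (10,22)]:
  edge (1,24)–(4,13): crosses AB
  edge (4,13)–(10,13): crosses AB
  edge (10,13)–(10,22): clear
  edge (10,22)–(1,24): clear
  → BLOCKED

BLOCKED by obstacle 4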